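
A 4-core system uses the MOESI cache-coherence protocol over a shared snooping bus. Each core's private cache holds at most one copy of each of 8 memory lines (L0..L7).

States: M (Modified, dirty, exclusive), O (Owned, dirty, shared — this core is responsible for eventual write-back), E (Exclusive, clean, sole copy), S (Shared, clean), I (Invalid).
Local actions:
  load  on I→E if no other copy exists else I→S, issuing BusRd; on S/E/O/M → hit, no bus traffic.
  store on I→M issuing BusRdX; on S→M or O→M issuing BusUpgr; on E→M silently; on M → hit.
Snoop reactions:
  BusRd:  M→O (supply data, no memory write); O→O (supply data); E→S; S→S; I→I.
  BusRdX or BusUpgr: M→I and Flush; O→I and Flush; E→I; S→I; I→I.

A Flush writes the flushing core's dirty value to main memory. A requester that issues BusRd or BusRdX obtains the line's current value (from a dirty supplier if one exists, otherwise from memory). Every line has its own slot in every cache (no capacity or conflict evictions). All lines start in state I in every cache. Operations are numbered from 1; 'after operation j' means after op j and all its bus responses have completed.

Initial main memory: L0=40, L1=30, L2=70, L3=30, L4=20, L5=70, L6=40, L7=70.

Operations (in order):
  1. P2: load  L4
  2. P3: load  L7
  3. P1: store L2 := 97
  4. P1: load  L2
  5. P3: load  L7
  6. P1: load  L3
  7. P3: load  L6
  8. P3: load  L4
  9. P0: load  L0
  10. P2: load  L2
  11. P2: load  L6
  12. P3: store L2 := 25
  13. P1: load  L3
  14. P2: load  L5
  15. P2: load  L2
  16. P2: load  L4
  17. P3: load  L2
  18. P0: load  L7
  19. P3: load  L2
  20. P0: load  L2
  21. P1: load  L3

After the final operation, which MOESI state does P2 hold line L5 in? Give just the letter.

step 1: P2: load  L4  ⟶  IIEI  (L4)  txn=BusRd  M[L4]=20
step 2: P3: load  L7  ⟶  IIIE  (L7)  txn=BusRd  M[L7]=70
step 3: P1: store L2 := 97  ⟶  IMII  (L2)  txn=BusRdX  M[L2]=70
step 4: P1: load  L2  ⟶  IMII  (L2)  txn=∅  M[L2]=70
step 5: P3: load  L7  ⟶  IIIE  (L7)  txn=∅  M[L7]=70
step 6: P1: load  L3  ⟶  IEII  (L3)  txn=BusRd  M[L3]=30
step 7: P3: load  L6  ⟶  IIIE  (L6)  txn=BusRd  M[L6]=40
step 8: P3: load  L4  ⟶  IISS  (L4)  txn=BusRd  M[L4]=20
step 9: P0: load  L0  ⟶  EIII  (L0)  txn=BusRd  M[L0]=40
step 10: P2: load  L2  ⟶  IOSI  (L2)  txn=BusRd  M[L2]=70
step 11: P2: load  L6  ⟶  IISS  (L6)  txn=BusRd  M[L6]=40
step 12: P3: store L2 := 25  ⟶  IIIM  (L2)  txn=BusRdX+Flush  M[L2]=97
step 13: P1: load  L3  ⟶  IEII  (L3)  txn=∅  M[L3]=30
step 14: P2: load  L5  ⟶  IIEI  (L5)  txn=BusRd  M[L5]=70
step 15: P2: load  L2  ⟶  IISO  (L2)  txn=BusRd  M[L2]=97
step 16: P2: load  L4  ⟶  IISS  (L4)  txn=∅  M[L4]=20
step 17: P3: load  L2  ⟶  IISO  (L2)  txn=∅  M[L2]=97
step 18: P0: load  L7  ⟶  SIIS  (L7)  txn=BusRd  M[L7]=70
step 19: P3: load  L2  ⟶  IISO  (L2)  txn=∅  M[L2]=97
step 20: P0: load  L2  ⟶  SISO  (L2)  txn=BusRd  M[L2]=97
step 21: P1: load  L3  ⟶  IEII  (L3)  txn=∅  M[L3]=30

state = E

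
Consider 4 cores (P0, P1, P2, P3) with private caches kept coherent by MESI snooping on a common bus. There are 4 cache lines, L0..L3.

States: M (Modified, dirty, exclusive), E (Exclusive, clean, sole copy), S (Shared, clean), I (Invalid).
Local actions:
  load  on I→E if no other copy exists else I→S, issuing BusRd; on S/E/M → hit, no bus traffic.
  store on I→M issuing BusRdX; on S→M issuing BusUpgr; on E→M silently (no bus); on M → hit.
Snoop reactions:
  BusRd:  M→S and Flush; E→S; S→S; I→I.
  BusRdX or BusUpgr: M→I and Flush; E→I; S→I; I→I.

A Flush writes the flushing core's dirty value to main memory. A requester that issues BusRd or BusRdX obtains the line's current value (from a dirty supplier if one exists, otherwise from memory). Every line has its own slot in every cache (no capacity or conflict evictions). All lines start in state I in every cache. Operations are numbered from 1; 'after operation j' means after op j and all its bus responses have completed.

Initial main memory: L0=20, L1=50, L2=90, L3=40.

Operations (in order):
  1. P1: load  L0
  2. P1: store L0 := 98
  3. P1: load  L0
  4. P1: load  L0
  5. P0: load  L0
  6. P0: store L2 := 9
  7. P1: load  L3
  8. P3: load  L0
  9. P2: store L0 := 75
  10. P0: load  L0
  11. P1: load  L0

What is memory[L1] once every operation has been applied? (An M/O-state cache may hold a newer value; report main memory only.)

  op1 P1: load  L0 → I/E/I/I on L0; bus BusRd; mem=20
  op2 P1: store L0 := 98 → I/M/I/I on L0; bus (none); mem=20
  op3 P1: load  L0 → I/M/I/I on L0; bus (none); mem=20
  op4 P1: load  L0 → I/M/I/I on L0; bus (none); mem=20
  op5 P0: load  L0 → S/S/I/I on L0; bus BusRd Flush; mem=98
  op6 P0: store L2 := 9 → M/I/I/I on L2; bus BusRdX; mem=90
  op7 P1: load  L3 → I/E/I/I on L3; bus BusRd; mem=40
  op8 P3: load  L0 → S/S/I/S on L0; bus BusRd; mem=98
  op9 P2: store L0 := 75 → I/I/M/I on L0; bus BusRdX; mem=98
  op10 P0: load  L0 → S/I/S/I on L0; bus BusRd Flush; mem=75
  op11 P1: load  L0 → S/S/S/I on L0; bus BusRd; mem=75

memory[L1] = 50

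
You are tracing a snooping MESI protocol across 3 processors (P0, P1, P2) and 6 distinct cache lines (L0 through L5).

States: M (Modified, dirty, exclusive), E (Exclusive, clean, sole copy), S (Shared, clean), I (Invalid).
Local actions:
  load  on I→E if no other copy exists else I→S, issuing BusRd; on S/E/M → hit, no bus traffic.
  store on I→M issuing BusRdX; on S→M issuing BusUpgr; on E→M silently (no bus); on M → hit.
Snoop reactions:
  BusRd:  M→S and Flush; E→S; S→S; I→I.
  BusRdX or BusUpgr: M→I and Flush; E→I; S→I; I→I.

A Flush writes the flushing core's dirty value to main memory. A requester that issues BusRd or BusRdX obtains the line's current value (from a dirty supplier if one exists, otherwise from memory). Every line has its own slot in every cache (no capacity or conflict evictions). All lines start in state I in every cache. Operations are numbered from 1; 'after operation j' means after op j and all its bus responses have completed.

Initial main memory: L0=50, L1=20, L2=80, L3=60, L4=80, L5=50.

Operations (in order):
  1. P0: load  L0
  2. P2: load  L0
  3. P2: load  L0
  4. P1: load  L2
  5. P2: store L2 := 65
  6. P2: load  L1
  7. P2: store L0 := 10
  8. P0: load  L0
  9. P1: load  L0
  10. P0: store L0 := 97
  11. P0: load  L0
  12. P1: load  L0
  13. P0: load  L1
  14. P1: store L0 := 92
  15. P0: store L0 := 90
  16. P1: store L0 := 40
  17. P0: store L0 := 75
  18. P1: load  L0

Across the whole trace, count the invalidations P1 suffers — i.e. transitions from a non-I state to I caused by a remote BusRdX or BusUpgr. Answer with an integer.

  op1 P0: load  L0 → E/I/I on L0; bus BusRd; mem=50
  op2 P2: load  L0 → S/I/S on L0; bus BusRd; mem=50
  op3 P2: load  L0 → S/I/S on L0; bus (none); mem=50
  op4 P1: load  L2 → I/E/I on L2; bus BusRd; mem=80
  op5 P2: store L2 := 65 → I/I/M on L2; bus BusRdX; mem=80
  op6 P2: load  L1 → I/I/E on L1; bus BusRd; mem=20
  op7 P2: store L0 := 10 → I/I/M on L0; bus BusUpgr; mem=50
  op8 P0: load  L0 → S/I/S on L0; bus BusRd Flush; mem=10
  op9 P1: load  L0 → S/S/S on L0; bus BusRd; mem=10
  op10 P0: store L0 := 97 → M/I/I on L0; bus BusUpgr; mem=10
  op11 P0: load  L0 → M/I/I on L0; bus (none); mem=10
  op12 P1: load  L0 → S/S/I on L0; bus BusRd Flush; mem=97
  op13 P0: load  L1 → S/I/S on L1; bus BusRd; mem=20
  op14 P1: store L0 := 92 → I/M/I on L0; bus BusUpgr; mem=97
  op15 P0: store L0 := 90 → M/I/I on L0; bus BusRdX Flush; mem=92
  op16 P1: store L0 := 40 → I/M/I on L0; bus BusRdX Flush; mem=90
  op17 P0: store L0 := 75 → M/I/I on L0; bus BusRdX Flush; mem=40
  op18 P1: load  L0 → S/S/I on L0; bus BusRd Flush; mem=75

invalidations = 4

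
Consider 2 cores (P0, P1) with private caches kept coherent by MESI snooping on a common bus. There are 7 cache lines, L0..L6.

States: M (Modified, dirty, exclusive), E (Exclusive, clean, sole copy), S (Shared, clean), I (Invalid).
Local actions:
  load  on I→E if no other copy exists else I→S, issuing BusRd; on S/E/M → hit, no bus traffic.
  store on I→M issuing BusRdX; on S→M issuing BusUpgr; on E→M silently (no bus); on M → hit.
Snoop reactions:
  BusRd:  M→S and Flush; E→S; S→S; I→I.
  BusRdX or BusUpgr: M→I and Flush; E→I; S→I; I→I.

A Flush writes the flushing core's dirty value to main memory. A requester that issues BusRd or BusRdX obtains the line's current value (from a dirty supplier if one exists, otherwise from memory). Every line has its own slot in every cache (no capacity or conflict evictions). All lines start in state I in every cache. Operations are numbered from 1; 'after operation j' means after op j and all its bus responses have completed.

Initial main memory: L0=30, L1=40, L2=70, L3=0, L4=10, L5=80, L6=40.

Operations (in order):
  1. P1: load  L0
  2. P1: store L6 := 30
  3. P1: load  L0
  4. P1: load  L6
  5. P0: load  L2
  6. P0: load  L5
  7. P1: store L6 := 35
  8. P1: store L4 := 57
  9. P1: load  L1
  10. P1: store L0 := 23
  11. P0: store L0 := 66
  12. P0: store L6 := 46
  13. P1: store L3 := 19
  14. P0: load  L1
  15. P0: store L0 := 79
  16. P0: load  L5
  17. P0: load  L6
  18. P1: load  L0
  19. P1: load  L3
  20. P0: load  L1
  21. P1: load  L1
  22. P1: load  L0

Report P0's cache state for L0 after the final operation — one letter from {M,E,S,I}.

state = S

[1] P1: load  L0 | P0:I, P1:E(30) | bus: BusRd
[2] P1: store L6 := 30 | P0:I, P1:M(30) | bus: BusRdX
[3] P1: load  L0 | P0:I, P1:E(30) | bus: none
[4] P1: load  L6 | P0:I, P1:M(30) | bus: none
[5] P0: load  L2 | P0:E(70), P1:I | bus: BusRd
[6] P0: load  L5 | P0:E(80), P1:I | bus: BusRd
[7] P1: store L6 := 35 | P0:I, P1:M(35) | bus: none
[8] P1: store L4 := 57 | P0:I, P1:M(57) | bus: BusRdX
[9] P1: load  L1 | P0:I, P1:E(40) | bus: BusRd
[10] P1: store L0 := 23 | P0:I, P1:M(23) | bus: none
[11] P0: store L0 := 66 | P0:M(66), P1:I | bus: BusRdX,Flush
[12] P0: store L6 := 46 | P0:M(46), P1:I | bus: BusRdX,Flush
[13] P1: store L3 := 19 | P0:I, P1:M(19) | bus: BusRdX
[14] P0: load  L1 | P0:S(40), P1:S(40) | bus: BusRd
[15] P0: store L0 := 79 | P0:M(79), P1:I | bus: none
[16] P0: load  L5 | P0:E(80), P1:I | bus: none
[17] P0: load  L6 | P0:M(46), P1:I | bus: none
[18] P1: load  L0 | P0:S(79), P1:S(79) | bus: BusRd,Flush
[19] P1: load  L3 | P0:I, P1:M(19) | bus: none
[20] P0: load  L1 | P0:S(40), P1:S(40) | bus: none
[21] P1: load  L1 | P0:S(40), P1:S(40) | bus: none
[22] P1: load  L0 | P0:S(79), P1:S(79) | bus: none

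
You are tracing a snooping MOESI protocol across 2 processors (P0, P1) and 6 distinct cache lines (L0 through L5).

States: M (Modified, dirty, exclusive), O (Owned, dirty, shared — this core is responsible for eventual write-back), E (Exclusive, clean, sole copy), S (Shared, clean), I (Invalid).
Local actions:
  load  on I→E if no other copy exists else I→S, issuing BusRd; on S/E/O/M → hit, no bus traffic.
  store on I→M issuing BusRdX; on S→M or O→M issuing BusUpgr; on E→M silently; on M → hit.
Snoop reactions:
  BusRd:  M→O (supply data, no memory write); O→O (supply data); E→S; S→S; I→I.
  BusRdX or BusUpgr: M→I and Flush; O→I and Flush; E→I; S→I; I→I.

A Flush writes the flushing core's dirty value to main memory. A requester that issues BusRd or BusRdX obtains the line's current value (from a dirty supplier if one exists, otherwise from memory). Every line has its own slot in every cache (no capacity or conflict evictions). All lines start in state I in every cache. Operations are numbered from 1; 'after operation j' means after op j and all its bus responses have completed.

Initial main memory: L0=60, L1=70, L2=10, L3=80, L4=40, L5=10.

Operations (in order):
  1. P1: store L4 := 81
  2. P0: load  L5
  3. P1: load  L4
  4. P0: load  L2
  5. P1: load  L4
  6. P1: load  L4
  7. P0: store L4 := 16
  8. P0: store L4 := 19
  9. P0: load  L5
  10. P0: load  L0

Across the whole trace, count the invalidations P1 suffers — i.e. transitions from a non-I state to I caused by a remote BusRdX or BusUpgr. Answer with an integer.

invalidations = 1

1. P1: store L4 := 81  bus=[BusRdX]  L4: P0=I P1=M  mem[L4]=40
2. P0: load  L5  bus=[BusRd]  L5: P0=E P1=I  mem[L5]=10
3. P1: load  L4  bus=[-]  L4: P0=I P1=M  mem[L4]=40
4. P0: load  L2  bus=[BusRd]  L2: P0=E P1=I  mem[L2]=10
5. P1: load  L4  bus=[-]  L4: P0=I P1=M  mem[L4]=40
6. P1: load  L4  bus=[-]  L4: P0=I P1=M  mem[L4]=40
7. P0: store L4 := 16  bus=[BusRdX,Flush]  L4: P0=M P1=I  mem[L4]=81
8. P0: store L4 := 19  bus=[-]  L4: P0=M P1=I  mem[L4]=81
9. P0: load  L5  bus=[-]  L5: P0=E P1=I  mem[L5]=10
10. P0: load  L0  bus=[BusRd]  L0: P0=E P1=I  mem[L0]=60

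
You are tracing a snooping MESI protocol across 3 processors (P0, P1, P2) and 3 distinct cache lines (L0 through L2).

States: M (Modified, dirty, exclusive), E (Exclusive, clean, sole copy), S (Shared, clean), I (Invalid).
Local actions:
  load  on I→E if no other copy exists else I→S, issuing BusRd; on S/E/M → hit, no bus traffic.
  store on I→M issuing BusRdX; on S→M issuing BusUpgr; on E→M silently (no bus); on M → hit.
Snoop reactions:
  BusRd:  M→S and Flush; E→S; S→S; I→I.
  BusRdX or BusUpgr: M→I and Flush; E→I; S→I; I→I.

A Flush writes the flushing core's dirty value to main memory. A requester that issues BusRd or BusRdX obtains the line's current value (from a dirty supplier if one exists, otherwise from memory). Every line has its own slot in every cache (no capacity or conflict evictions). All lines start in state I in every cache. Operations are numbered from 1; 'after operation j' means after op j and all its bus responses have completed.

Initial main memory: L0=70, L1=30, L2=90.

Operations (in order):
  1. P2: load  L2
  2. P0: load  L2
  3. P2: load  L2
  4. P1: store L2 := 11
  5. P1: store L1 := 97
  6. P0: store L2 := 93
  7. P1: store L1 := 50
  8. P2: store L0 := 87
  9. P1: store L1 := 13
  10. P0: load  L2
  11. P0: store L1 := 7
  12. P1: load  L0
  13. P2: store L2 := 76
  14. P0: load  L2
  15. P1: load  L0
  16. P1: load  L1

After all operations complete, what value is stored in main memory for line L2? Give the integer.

memory[L2] = 76

1. P2: load  L2  bus=[BusRd]  L2: P0=I P1=I P2=E  mem[L2]=90
2. P0: load  L2  bus=[BusRd]  L2: P0=S P1=I P2=S  mem[L2]=90
3. P2: load  L2  bus=[-]  L2: P0=S P1=I P2=S  mem[L2]=90
4. P1: store L2 := 11  bus=[BusRdX]  L2: P0=I P1=M P2=I  mem[L2]=90
5. P1: store L1 := 97  bus=[BusRdX]  L1: P0=I P1=M P2=I  mem[L1]=30
6. P0: store L2 := 93  bus=[BusRdX,Flush]  L2: P0=M P1=I P2=I  mem[L2]=11
7. P1: store L1 := 50  bus=[-]  L1: P0=I P1=M P2=I  mem[L1]=30
8. P2: store L0 := 87  bus=[BusRdX]  L0: P0=I P1=I P2=M  mem[L0]=70
9. P1: store L1 := 13  bus=[-]  L1: P0=I P1=M P2=I  mem[L1]=30
10. P0: load  L2  bus=[-]  L2: P0=M P1=I P2=I  mem[L2]=11
11. P0: store L1 := 7  bus=[BusRdX,Flush]  L1: P0=M P1=I P2=I  mem[L1]=13
12. P1: load  L0  bus=[BusRd,Flush]  L0: P0=I P1=S P2=S  mem[L0]=87
13. P2: store L2 := 76  bus=[BusRdX,Flush]  L2: P0=I P1=I P2=M  mem[L2]=93
14. P0: load  L2  bus=[BusRd,Flush]  L2: P0=S P1=I P2=S  mem[L2]=76
15. P1: load  L0  bus=[-]  L0: P0=I P1=S P2=S  mem[L0]=87
16. P1: load  L1  bus=[BusRd,Flush]  L1: P0=S P1=S P2=I  mem[L1]=7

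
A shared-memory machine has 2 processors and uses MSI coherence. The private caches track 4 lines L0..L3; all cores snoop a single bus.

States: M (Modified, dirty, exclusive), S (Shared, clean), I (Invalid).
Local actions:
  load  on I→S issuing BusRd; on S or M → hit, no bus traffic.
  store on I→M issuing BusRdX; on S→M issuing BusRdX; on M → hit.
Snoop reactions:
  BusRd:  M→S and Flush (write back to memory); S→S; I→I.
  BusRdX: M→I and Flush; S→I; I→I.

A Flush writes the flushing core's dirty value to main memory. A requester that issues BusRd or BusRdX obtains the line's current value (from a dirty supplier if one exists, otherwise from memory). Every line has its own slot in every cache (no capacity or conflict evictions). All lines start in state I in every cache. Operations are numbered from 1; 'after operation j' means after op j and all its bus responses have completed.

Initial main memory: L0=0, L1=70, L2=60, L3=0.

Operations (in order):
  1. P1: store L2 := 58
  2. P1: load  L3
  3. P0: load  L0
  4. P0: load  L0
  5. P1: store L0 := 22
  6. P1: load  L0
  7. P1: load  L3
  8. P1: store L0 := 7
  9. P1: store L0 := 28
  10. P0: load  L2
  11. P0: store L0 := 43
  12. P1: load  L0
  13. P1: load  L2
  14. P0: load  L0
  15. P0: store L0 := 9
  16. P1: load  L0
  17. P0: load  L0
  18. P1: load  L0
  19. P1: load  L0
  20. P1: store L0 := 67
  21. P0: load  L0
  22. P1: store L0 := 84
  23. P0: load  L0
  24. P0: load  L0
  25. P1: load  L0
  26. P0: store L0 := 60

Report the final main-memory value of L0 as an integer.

memory[L0] = 84

[1] P1: store L2 := 58 | P0:I, P1:M(58) | bus: BusRdX
[2] P1: load  L3 | P0:I, P1:S(0) | bus: BusRd
[3] P0: load  L0 | P0:S(0), P1:I | bus: BusRd
[4] P0: load  L0 | P0:S(0), P1:I | bus: none
[5] P1: store L0 := 22 | P0:I, P1:M(22) | bus: BusRdX
[6] P1: load  L0 | P0:I, P1:M(22) | bus: none
[7] P1: load  L3 | P0:I, P1:S(0) | bus: none
[8] P1: store L0 := 7 | P0:I, P1:M(7) | bus: none
[9] P1: store L0 := 28 | P0:I, P1:M(28) | bus: none
[10] P0: load  L2 | P0:S(58), P1:S(58) | bus: BusRd,Flush
[11] P0: store L0 := 43 | P0:M(43), P1:I | bus: BusRdX,Flush
[12] P1: load  L0 | P0:S(43), P1:S(43) | bus: BusRd,Flush
[13] P1: load  L2 | P0:S(58), P1:S(58) | bus: none
[14] P0: load  L0 | P0:S(43), P1:S(43) | bus: none
[15] P0: store L0 := 9 | P0:M(9), P1:I | bus: BusRdX
[16] P1: load  L0 | P0:S(9), P1:S(9) | bus: BusRd,Flush
[17] P0: load  L0 | P0:S(9), P1:S(9) | bus: none
[18] P1: load  L0 | P0:S(9), P1:S(9) | bus: none
[19] P1: load  L0 | P0:S(9), P1:S(9) | bus: none
[20] P1: store L0 := 67 | P0:I, P1:M(67) | bus: BusRdX
[21] P0: load  L0 | P0:S(67), P1:S(67) | bus: BusRd,Flush
[22] P1: store L0 := 84 | P0:I, P1:M(84) | bus: BusRdX
[23] P0: load  L0 | P0:S(84), P1:S(84) | bus: BusRd,Flush
[24] P0: load  L0 | P0:S(84), P1:S(84) | bus: none
[25] P1: load  L0 | P0:S(84), P1:S(84) | bus: none
[26] P0: store L0 := 60 | P0:M(60), P1:I | bus: BusRdX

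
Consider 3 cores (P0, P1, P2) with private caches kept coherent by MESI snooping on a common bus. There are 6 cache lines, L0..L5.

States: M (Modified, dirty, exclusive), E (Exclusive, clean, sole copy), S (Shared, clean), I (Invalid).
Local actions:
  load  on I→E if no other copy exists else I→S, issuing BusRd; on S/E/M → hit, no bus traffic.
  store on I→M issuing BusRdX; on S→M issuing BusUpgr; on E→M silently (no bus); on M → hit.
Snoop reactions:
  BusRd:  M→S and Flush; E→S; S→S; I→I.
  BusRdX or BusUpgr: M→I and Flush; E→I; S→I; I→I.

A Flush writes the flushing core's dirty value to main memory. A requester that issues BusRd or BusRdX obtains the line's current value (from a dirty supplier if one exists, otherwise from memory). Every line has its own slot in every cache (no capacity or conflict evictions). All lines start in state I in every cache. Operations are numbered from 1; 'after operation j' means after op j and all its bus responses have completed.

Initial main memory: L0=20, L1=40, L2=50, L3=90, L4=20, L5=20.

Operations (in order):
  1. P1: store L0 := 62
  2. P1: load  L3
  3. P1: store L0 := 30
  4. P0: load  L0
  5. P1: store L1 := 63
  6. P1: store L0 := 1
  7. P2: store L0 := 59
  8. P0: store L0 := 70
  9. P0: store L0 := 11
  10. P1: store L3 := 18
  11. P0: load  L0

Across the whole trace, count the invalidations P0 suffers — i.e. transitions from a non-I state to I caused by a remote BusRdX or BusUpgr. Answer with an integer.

invalidations = 1

  op1 P1: store L0 := 62 → I/M/I on L0; bus BusRdX; mem=20
  op2 P1: load  L3 → I/E/I on L3; bus BusRd; mem=90
  op3 P1: store L0 := 30 → I/M/I on L0; bus (none); mem=20
  op4 P0: load  L0 → S/S/I on L0; bus BusRd Flush; mem=30
  op5 P1: store L1 := 63 → I/M/I on L1; bus BusRdX; mem=40
  op6 P1: store L0 := 1 → I/M/I on L0; bus BusUpgr; mem=30
  op7 P2: store L0 := 59 → I/I/M on L0; bus BusRdX Flush; mem=1
  op8 P0: store L0 := 70 → M/I/I on L0; bus BusRdX Flush; mem=59
  op9 P0: store L0 := 11 → M/I/I on L0; bus (none); mem=59
  op10 P1: store L3 := 18 → I/M/I on L3; bus (none); mem=90
  op11 P0: load  L0 → M/I/I on L0; bus (none); mem=59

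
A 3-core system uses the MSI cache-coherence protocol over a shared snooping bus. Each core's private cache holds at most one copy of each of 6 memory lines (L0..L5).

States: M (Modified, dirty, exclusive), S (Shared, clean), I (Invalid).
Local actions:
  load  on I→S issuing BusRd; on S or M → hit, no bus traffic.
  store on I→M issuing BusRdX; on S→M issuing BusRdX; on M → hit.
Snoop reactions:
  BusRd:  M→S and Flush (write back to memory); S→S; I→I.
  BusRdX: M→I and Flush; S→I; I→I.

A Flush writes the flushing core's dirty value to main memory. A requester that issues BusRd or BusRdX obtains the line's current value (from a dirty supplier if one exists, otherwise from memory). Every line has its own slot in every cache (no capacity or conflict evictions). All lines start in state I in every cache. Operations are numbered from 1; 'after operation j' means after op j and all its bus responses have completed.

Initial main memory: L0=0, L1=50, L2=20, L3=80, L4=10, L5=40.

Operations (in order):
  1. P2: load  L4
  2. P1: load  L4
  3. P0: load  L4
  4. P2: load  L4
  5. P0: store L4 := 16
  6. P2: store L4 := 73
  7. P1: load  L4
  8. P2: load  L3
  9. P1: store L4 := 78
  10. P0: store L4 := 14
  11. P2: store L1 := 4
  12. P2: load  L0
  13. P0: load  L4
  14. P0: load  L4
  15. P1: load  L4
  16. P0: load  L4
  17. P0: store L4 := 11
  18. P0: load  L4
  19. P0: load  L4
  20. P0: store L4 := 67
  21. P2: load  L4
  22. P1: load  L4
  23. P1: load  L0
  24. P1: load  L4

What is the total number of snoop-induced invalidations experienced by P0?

1. P2: load  L4  bus=[BusRd]  L4: P0=I P1=I P2=S  mem[L4]=10
2. P1: load  L4  bus=[BusRd]  L4: P0=I P1=S P2=S  mem[L4]=10
3. P0: load  L4  bus=[BusRd]  L4: P0=S P1=S P2=S  mem[L4]=10
4. P2: load  L4  bus=[-]  L4: P0=S P1=S P2=S  mem[L4]=10
5. P0: store L4 := 16  bus=[BusRdX]  L4: P0=M P1=I P2=I  mem[L4]=10
6. P2: store L4 := 73  bus=[BusRdX,Flush]  L4: P0=I P1=I P2=M  mem[L4]=16
7. P1: load  L4  bus=[BusRd,Flush]  L4: P0=I P1=S P2=S  mem[L4]=73
8. P2: load  L3  bus=[BusRd]  L3: P0=I P1=I P2=S  mem[L3]=80
9. P1: store L4 := 78  bus=[BusRdX]  L4: P0=I P1=M P2=I  mem[L4]=73
10. P0: store L4 := 14  bus=[BusRdX,Flush]  L4: P0=M P1=I P2=I  mem[L4]=78
11. P2: store L1 := 4  bus=[BusRdX]  L1: P0=I P1=I P2=M  mem[L1]=50
12. P2: load  L0  bus=[BusRd]  L0: P0=I P1=I P2=S  mem[L0]=0
13. P0: load  L4  bus=[-]  L4: P0=M P1=I P2=I  mem[L4]=78
14. P0: load  L4  bus=[-]  L4: P0=M P1=I P2=I  mem[L4]=78
15. P1: load  L4  bus=[BusRd,Flush]  L4: P0=S P1=S P2=I  mem[L4]=14
16. P0: load  L4  bus=[-]  L4: P0=S P1=S P2=I  mem[L4]=14
17. P0: store L4 := 11  bus=[BusRdX]  L4: P0=M P1=I P2=I  mem[L4]=14
18. P0: load  L4  bus=[-]  L4: P0=M P1=I P2=I  mem[L4]=14
19. P0: load  L4  bus=[-]  L4: P0=M P1=I P2=I  mem[L4]=14
20. P0: store L4 := 67  bus=[-]  L4: P0=M P1=I P2=I  mem[L4]=14
21. P2: load  L4  bus=[BusRd,Flush]  L4: P0=S P1=I P2=S  mem[L4]=67
22. P1: load  L4  bus=[BusRd]  L4: P0=S P1=S P2=S  mem[L4]=67
23. P1: load  L0  bus=[BusRd]  L0: P0=I P1=S P2=S  mem[L0]=0
24. P1: load  L4  bus=[-]  L4: P0=S P1=S P2=S  mem[L4]=67

invalidations = 1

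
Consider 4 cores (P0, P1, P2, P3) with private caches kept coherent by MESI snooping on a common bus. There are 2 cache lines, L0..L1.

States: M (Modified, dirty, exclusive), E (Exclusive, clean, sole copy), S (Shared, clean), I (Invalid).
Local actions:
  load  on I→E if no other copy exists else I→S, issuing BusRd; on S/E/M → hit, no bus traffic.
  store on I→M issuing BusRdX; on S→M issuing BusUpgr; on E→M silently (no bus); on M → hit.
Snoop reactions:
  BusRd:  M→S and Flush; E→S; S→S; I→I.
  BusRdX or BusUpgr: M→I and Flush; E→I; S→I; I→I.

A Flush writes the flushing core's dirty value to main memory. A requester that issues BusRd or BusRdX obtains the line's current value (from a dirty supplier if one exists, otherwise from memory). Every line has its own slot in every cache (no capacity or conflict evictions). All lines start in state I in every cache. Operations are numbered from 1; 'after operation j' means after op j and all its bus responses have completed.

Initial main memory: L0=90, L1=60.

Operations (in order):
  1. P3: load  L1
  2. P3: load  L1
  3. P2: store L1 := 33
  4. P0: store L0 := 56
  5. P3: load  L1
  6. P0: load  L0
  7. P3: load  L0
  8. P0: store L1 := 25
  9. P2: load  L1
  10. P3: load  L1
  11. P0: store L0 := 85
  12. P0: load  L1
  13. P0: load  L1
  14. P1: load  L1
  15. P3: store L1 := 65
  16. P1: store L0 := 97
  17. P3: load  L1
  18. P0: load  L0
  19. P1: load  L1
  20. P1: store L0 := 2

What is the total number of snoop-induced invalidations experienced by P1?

invalidations = 1

  op1 P3: load  L1 → I/I/I/E on L1; bus BusRd; mem=60
  op2 P3: load  L1 → I/I/I/E on L1; bus (none); mem=60
  op3 P2: store L1 := 33 → I/I/M/I on L1; bus BusRdX; mem=60
  op4 P0: store L0 := 56 → M/I/I/I on L0; bus BusRdX; mem=90
  op5 P3: load  L1 → I/I/S/S on L1; bus BusRd Flush; mem=33
  op6 P0: load  L0 → M/I/I/I on L0; bus (none); mem=90
  op7 P3: load  L0 → S/I/I/S on L0; bus BusRd Flush; mem=56
  op8 P0: store L1 := 25 → M/I/I/I on L1; bus BusRdX; mem=33
  op9 P2: load  L1 → S/I/S/I on L1; bus BusRd Flush; mem=25
  op10 P3: load  L1 → S/I/S/S on L1; bus BusRd; mem=25
  op11 P0: store L0 := 85 → M/I/I/I on L0; bus BusUpgr; mem=56
  op12 P0: load  L1 → S/I/S/S on L1; bus (none); mem=25
  op13 P0: load  L1 → S/I/S/S on L1; bus (none); mem=25
  op14 P1: load  L1 → S/S/S/S on L1; bus BusRd; mem=25
  op15 P3: store L1 := 65 → I/I/I/M on L1; bus BusUpgr; mem=25
  op16 P1: store L0 := 97 → I/M/I/I on L0; bus BusRdX Flush; mem=85
  op17 P3: load  L1 → I/I/I/M on L1; bus (none); mem=25
  op18 P0: load  L0 → S/S/I/I on L0; bus BusRd Flush; mem=97
  op19 P1: load  L1 → I/S/I/S on L1; bus BusRd Flush; mem=65
  op20 P1: store L0 := 2 → I/M/I/I on L0; bus BusUpgr; mem=97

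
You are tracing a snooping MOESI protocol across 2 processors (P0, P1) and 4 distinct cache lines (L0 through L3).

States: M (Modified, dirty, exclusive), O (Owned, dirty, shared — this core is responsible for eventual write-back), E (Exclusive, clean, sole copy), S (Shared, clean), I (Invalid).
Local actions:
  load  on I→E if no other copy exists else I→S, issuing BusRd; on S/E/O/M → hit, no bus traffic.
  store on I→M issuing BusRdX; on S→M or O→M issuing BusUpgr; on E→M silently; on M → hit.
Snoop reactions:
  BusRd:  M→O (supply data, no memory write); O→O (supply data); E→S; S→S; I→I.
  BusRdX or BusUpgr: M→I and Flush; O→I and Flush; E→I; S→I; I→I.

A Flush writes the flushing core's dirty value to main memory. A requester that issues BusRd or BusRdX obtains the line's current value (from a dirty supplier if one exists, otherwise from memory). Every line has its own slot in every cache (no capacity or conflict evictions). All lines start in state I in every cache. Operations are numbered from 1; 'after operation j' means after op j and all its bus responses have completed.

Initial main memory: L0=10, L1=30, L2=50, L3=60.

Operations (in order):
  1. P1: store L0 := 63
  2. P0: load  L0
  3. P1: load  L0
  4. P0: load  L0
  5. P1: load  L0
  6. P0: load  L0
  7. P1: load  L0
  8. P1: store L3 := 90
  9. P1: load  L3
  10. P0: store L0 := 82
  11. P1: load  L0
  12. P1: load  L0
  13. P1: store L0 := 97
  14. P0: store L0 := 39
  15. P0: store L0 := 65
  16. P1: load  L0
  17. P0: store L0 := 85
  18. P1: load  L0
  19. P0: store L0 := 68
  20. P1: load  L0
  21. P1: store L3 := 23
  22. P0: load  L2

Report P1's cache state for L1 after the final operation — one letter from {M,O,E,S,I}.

[1] P1: store L0 := 63 | P0:I, P1:M(63) | bus: BusRdX
[2] P0: load  L0 | P0:S(63), P1:O(63) | bus: BusRd
[3] P1: load  L0 | P0:S(63), P1:O(63) | bus: none
[4] P0: load  L0 | P0:S(63), P1:O(63) | bus: none
[5] P1: load  L0 | P0:S(63), P1:O(63) | bus: none
[6] P0: load  L0 | P0:S(63), P1:O(63) | bus: none
[7] P1: load  L0 | P0:S(63), P1:O(63) | bus: none
[8] P1: store L3 := 90 | P0:I, P1:M(90) | bus: BusRdX
[9] P1: load  L3 | P0:I, P1:M(90) | bus: none
[10] P0: store L0 := 82 | P0:M(82), P1:I | bus: BusUpgr,Flush
[11] P1: load  L0 | P0:O(82), P1:S(82) | bus: BusRd
[12] P1: load  L0 | P0:O(82), P1:S(82) | bus: none
[13] P1: store L0 := 97 | P0:I, P1:M(97) | bus: BusUpgr,Flush
[14] P0: store L0 := 39 | P0:M(39), P1:I | bus: BusRdX,Flush
[15] P0: store L0 := 65 | P0:M(65), P1:I | bus: none
[16] P1: load  L0 | P0:O(65), P1:S(65) | bus: BusRd
[17] P0: store L0 := 85 | P0:M(85), P1:I | bus: BusUpgr
[18] P1: load  L0 | P0:O(85), P1:S(85) | bus: BusRd
[19] P0: store L0 := 68 | P0:M(68), P1:I | bus: BusUpgr
[20] P1: load  L0 | P0:O(68), P1:S(68) | bus: BusRd
[21] P1: store L3 := 23 | P0:I, P1:M(23) | bus: none
[22] P0: load  L2 | P0:E(50), P1:I | bus: BusRd

state = I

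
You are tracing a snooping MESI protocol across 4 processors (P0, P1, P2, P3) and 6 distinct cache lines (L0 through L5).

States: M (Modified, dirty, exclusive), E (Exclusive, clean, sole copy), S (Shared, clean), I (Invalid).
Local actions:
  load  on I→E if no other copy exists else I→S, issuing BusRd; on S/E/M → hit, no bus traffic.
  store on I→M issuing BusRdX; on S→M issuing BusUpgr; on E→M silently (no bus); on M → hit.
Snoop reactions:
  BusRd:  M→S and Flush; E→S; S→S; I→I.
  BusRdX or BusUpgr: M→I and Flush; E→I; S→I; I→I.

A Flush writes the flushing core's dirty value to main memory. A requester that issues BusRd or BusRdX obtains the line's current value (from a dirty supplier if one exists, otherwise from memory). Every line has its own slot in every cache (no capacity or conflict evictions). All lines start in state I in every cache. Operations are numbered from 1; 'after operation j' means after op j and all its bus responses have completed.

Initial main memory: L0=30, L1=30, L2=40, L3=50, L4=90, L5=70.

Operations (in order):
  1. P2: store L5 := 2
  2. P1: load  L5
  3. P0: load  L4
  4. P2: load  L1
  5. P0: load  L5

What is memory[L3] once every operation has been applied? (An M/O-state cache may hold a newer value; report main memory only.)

[1] P2: store L5 := 2 | P0:I, P1:I, P2:M(2), P3:I | bus: BusRdX
[2] P1: load  L5 | P0:I, P1:S(2), P2:S(2), P3:I | bus: BusRd,Flush
[3] P0: load  L4 | P0:E(90), P1:I, P2:I, P3:I | bus: BusRd
[4] P2: load  L1 | P0:I, P1:I, P2:E(30), P3:I | bus: BusRd
[5] P0: load  L5 | P0:S(2), P1:S(2), P2:S(2), P3:I | bus: BusRd

memory[L3] = 50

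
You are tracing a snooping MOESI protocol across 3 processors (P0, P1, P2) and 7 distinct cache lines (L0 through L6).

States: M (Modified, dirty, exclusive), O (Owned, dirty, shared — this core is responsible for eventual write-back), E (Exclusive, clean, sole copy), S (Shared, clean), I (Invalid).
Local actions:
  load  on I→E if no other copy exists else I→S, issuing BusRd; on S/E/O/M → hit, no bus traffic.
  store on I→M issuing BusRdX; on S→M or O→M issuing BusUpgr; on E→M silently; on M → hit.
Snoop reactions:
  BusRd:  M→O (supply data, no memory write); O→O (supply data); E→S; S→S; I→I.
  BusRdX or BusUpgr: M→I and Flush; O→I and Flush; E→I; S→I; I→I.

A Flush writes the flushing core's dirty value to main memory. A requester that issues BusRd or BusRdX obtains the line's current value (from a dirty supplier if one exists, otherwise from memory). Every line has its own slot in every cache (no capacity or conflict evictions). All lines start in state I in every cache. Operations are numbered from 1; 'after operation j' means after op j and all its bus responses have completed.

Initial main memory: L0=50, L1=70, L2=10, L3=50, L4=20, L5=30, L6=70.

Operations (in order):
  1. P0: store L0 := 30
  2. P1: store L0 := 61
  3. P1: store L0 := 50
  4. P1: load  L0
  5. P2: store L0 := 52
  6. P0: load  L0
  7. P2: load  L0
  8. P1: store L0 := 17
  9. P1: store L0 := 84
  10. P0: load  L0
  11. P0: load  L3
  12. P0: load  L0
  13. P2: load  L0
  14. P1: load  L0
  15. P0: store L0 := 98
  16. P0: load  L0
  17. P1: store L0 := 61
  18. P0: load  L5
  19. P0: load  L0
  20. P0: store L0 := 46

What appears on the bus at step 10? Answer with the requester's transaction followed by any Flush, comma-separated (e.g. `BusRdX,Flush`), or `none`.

  op1 P0: store L0 := 30 → M/I/I on L0; bus BusRdX; mem=50
  op2 P1: store L0 := 61 → I/M/I on L0; bus BusRdX Flush; mem=30
  op3 P1: store L0 := 50 → I/M/I on L0; bus (none); mem=30
  op4 P1: load  L0 → I/M/I on L0; bus (none); mem=30
  op5 P2: store L0 := 52 → I/I/M on L0; bus BusRdX Flush; mem=50
  op6 P0: load  L0 → S/I/O on L0; bus BusRd; mem=50
  op7 P2: load  L0 → S/I/O on L0; bus (none); mem=50
  op8 P1: store L0 := 17 → I/M/I on L0; bus BusRdX Flush; mem=52
  op9 P1: store L0 := 84 → I/M/I on L0; bus (none); mem=52
  op10 P0: load  L0 → S/O/I on L0; bus BusRd; mem=52
  op11 P0: load  L3 → E/I/I on L3; bus BusRd; mem=50
  op12 P0: load  L0 → S/O/I on L0; bus (none); mem=52
  op13 P2: load  L0 → S/O/S on L0; bus BusRd; mem=52
  op14 P1: load  L0 → S/O/S on L0; bus (none); mem=52
  op15 P0: store L0 := 98 → M/I/I on L0; bus BusUpgr Flush; mem=84
  op16 P0: load  L0 → M/I/I on L0; bus (none); mem=84
  op17 P1: store L0 := 61 → I/M/I on L0; bus BusRdX Flush; mem=98
  op18 P0: load  L5 → E/I/I on L5; bus BusRd; mem=30
  op19 P0: load  L0 → S/O/I on L0; bus BusRd; mem=98
  op20 P0: store L0 := 46 → M/I/I on L0; bus BusUpgr Flush; mem=61

bus = BusRd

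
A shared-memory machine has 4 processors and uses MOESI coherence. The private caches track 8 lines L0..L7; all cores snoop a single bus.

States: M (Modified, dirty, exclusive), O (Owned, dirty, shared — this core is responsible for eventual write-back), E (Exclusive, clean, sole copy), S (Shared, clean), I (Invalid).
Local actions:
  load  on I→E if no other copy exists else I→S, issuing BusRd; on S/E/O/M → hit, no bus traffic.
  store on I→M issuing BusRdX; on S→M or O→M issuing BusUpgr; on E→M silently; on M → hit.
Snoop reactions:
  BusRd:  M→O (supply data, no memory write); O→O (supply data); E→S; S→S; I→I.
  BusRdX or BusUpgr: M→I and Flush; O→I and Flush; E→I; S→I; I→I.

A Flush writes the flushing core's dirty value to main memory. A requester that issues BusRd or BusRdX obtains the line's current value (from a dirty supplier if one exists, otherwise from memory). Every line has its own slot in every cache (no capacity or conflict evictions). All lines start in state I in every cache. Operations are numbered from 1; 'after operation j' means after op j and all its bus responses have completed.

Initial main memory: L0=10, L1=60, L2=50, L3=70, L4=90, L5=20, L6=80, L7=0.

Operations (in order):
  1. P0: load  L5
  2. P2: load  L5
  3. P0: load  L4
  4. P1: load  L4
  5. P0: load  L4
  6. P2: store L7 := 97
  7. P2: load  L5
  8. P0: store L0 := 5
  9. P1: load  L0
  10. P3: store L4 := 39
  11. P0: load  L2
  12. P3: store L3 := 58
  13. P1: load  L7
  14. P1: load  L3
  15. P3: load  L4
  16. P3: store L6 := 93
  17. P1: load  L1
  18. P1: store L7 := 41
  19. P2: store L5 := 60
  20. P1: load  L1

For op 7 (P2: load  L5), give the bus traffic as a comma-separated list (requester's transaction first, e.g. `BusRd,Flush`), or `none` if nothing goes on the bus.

bus = none

step 1: P0: load  L5  ⟶  EIII  (L5)  txn=BusRd  M[L5]=20
step 2: P2: load  L5  ⟶  SISI  (L5)  txn=BusRd  M[L5]=20
step 3: P0: load  L4  ⟶  EIII  (L4)  txn=BusRd  M[L4]=90
step 4: P1: load  L4  ⟶  SSII  (L4)  txn=BusRd  M[L4]=90
step 5: P0: load  L4  ⟶  SSII  (L4)  txn=∅  M[L4]=90
step 6: P2: store L7 := 97  ⟶  IIMI  (L7)  txn=BusRdX  M[L7]=0
step 7: P2: load  L5  ⟶  SISI  (L5)  txn=∅  M[L5]=20
step 8: P0: store L0 := 5  ⟶  MIII  (L0)  txn=BusRdX  M[L0]=10
step 9: P1: load  L0  ⟶  OSII  (L0)  txn=BusRd  M[L0]=10
step 10: P3: store L4 := 39  ⟶  IIIM  (L4)  txn=BusRdX  M[L4]=90
step 11: P0: load  L2  ⟶  EIII  (L2)  txn=BusRd  M[L2]=50
step 12: P3: store L3 := 58  ⟶  IIIM  (L3)  txn=BusRdX  M[L3]=70
step 13: P1: load  L7  ⟶  ISOI  (L7)  txn=BusRd  M[L7]=0
step 14: P1: load  L3  ⟶  ISIO  (L3)  txn=BusRd  M[L3]=70
step 15: P3: load  L4  ⟶  IIIM  (L4)  txn=∅  M[L4]=90
step 16: P3: store L6 := 93  ⟶  IIIM  (L6)  txn=BusRdX  M[L6]=80
step 17: P1: load  L1  ⟶  IEII  (L1)  txn=BusRd  M[L1]=60
step 18: P1: store L7 := 41  ⟶  IMII  (L7)  txn=BusUpgr+Flush  M[L7]=97
step 19: P2: store L5 := 60  ⟶  IIMI  (L5)  txn=BusUpgr  M[L5]=20
step 20: P1: load  L1  ⟶  IEII  (L1)  txn=∅  M[L1]=60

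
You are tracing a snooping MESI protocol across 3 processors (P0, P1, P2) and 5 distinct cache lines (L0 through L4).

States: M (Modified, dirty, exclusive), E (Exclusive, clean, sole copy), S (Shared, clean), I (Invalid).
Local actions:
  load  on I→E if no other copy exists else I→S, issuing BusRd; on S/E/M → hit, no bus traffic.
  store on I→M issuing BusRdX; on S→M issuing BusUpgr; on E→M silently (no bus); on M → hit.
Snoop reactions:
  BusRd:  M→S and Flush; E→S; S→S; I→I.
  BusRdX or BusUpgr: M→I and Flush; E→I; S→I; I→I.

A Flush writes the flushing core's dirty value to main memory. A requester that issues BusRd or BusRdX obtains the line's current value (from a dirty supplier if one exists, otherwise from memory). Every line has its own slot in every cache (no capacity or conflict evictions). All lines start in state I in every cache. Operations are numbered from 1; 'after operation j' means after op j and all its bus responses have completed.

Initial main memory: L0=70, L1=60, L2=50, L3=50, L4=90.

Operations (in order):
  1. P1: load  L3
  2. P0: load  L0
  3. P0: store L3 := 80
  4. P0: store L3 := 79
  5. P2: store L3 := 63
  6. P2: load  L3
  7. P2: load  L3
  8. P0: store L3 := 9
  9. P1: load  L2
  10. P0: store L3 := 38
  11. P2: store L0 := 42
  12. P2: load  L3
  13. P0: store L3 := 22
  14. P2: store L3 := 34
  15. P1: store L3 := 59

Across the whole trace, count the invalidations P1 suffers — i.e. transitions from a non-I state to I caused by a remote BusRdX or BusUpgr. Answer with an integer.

invalidations = 1

1. P1: load  L3  bus=[BusRd]  L3: P0=I P1=E P2=I  mem[L3]=50
2. P0: load  L0  bus=[BusRd]  L0: P0=E P1=I P2=I  mem[L0]=70
3. P0: store L3 := 80  bus=[BusRdX]  L3: P0=M P1=I P2=I  mem[L3]=50
4. P0: store L3 := 79  bus=[-]  L3: P0=M P1=I P2=I  mem[L3]=50
5. P2: store L3 := 63  bus=[BusRdX,Flush]  L3: P0=I P1=I P2=M  mem[L3]=79
6. P2: load  L3  bus=[-]  L3: P0=I P1=I P2=M  mem[L3]=79
7. P2: load  L3  bus=[-]  L3: P0=I P1=I P2=M  mem[L3]=79
8. P0: store L3 := 9  bus=[BusRdX,Flush]  L3: P0=M P1=I P2=I  mem[L3]=63
9. P1: load  L2  bus=[BusRd]  L2: P0=I P1=E P2=I  mem[L2]=50
10. P0: store L3 := 38  bus=[-]  L3: P0=M P1=I P2=I  mem[L3]=63
11. P2: store L0 := 42  bus=[BusRdX]  L0: P0=I P1=I P2=M  mem[L0]=70
12. P2: load  L3  bus=[BusRd,Flush]  L3: P0=S P1=I P2=S  mem[L3]=38
13. P0: store L3 := 22  bus=[BusUpgr]  L3: P0=M P1=I P2=I  mem[L3]=38
14. P2: store L3 := 34  bus=[BusRdX,Flush]  L3: P0=I P1=I P2=M  mem[L3]=22
15. P1: store L3 := 59  bus=[BusRdX,Flush]  L3: P0=I P1=M P2=I  mem[L3]=34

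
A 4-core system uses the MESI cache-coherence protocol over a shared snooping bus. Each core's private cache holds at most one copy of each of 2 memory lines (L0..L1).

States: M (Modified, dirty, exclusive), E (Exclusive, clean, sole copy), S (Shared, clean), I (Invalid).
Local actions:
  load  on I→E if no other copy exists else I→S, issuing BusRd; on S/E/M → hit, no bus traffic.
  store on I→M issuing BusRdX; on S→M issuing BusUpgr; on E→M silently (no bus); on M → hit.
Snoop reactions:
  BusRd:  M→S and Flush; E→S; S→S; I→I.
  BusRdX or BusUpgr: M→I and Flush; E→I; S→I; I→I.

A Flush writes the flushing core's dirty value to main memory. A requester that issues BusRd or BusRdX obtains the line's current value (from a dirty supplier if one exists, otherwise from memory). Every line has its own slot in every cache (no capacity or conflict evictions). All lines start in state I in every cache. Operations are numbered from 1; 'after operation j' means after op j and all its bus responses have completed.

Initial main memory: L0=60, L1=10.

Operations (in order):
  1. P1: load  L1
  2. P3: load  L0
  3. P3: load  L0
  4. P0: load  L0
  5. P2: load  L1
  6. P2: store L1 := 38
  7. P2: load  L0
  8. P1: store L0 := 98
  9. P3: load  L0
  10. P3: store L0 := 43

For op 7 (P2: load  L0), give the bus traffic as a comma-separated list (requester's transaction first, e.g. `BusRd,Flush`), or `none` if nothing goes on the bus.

[1] P1: load  L1 | P0:I, P1:E(10), P2:I, P3:I | bus: BusRd
[2] P3: load  L0 | P0:I, P1:I, P2:I, P3:E(60) | bus: BusRd
[3] P3: load  L0 | P0:I, P1:I, P2:I, P3:E(60) | bus: none
[4] P0: load  L0 | P0:S(60), P1:I, P2:I, P3:S(60) | bus: BusRd
[5] P2: load  L1 | P0:I, P1:S(10), P2:S(10), P3:I | bus: BusRd
[6] P2: store L1 := 38 | P0:I, P1:I, P2:M(38), P3:I | bus: BusUpgr
[7] P2: load  L0 | P0:S(60), P1:I, P2:S(60), P3:S(60) | bus: BusRd
[8] P1: store L0 := 98 | P0:I, P1:M(98), P2:I, P3:I | bus: BusRdX
[9] P3: load  L0 | P0:I, P1:S(98), P2:I, P3:S(98) | bus: BusRd,Flush
[10] P3: store L0 := 43 | P0:I, P1:I, P2:I, P3:M(43) | bus: BusUpgr

bus = BusRd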